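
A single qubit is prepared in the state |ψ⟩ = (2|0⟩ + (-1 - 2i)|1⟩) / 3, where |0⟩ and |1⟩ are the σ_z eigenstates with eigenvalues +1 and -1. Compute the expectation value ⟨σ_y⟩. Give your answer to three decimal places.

-0.889

⟨σ_y⟩ = 2 Im(a* b)/(|a|²+|b|²) with a = 2, b = (-1 - 2i).
a* b = (-2 - 4i), so ⟨σ_y⟩ = -8/9.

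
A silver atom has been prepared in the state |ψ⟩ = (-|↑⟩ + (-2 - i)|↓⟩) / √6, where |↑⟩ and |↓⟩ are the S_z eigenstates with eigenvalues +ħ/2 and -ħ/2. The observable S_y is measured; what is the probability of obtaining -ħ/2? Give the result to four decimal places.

0.3333

|-y⟩ = (|↑⟩ - i|↓⟩)/√2, so ⟨-y|ψ⟩ = (-2i) / (√2·√6).
P = |-2i|² / 12 = 4/12.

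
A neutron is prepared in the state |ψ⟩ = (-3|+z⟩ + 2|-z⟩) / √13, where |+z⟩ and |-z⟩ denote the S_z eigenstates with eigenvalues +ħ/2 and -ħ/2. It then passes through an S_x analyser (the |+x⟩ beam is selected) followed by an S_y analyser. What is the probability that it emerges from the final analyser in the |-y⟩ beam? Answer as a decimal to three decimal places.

First analyser (S_x): P(|+x⟩) = |⟨+x|ψ⟩|² = 1/26.
After stage 1 the state is |+x⟩; P(|-y⟩) = |⟨-y|+x⟩|² = 1/2.
Joint probability = 1/26 × 1/2 = 0.019.

0.019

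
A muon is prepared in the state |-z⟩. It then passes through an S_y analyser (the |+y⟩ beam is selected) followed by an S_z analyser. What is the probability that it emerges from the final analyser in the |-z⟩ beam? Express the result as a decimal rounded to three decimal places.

0.250

First analyser (S_y): from |-z⟩, P(|+y⟩) = 1/2.
After stage 1 the state is |+y⟩; P(|-z⟩) = |⟨-z|+y⟩|² = 1/2.
Joint probability = 1/2 × 1/2 = 0.250.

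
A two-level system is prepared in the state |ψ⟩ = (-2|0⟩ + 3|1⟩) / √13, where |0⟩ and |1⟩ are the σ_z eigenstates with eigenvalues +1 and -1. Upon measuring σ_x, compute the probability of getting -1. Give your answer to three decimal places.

0.962

|-x⟩ = (|0⟩ - |1⟩)/√2, so ⟨-x|ψ⟩ = (-5) / (√2·√13).
P = |-5|² / 26 = 25/26.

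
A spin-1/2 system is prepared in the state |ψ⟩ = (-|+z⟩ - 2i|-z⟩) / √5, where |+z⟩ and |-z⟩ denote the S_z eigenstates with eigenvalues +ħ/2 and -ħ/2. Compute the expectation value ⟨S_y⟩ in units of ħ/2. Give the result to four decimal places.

⟨σ_y⟩ = 2 Im(a* b)/(|a|²+|b|²) with a = -1, b = -2i.
a* b = 2i, so ⟨σ_y⟩ = 4/5.
⟨S_y⟩ = (ħ/2)·⟨σ_y⟩.

0.8000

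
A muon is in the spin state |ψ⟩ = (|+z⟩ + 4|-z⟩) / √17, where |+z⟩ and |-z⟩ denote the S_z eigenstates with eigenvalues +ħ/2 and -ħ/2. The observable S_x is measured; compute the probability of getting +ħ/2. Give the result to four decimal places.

|+x⟩ = (|+z⟩ + |-z⟩)/√2, so ⟨+x|ψ⟩ = (5) / (√2·√17).
P = |5|² / 34 = 25/34.

0.7353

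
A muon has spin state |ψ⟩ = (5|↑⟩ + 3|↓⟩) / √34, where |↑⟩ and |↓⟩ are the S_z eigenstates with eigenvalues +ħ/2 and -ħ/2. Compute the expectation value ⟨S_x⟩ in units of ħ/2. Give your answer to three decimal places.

0.882

⟨σ_x⟩ = 2 Re(a* b)/(|a|²+|b|²) with a = 5, b = 3.
a* b = 15, so ⟨σ_x⟩ = 30/34.
⟨S_x⟩ = (ħ/2)·⟨σ_x⟩.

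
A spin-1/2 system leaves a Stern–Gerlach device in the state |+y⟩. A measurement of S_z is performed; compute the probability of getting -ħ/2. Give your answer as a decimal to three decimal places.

0.500

In the S_z basis, |+y⟩ = (|↑⟩ + i|↓⟩)/√2 and |-z⟩ = |↓⟩.
|⟨-z|+y⟩|² = 1/2.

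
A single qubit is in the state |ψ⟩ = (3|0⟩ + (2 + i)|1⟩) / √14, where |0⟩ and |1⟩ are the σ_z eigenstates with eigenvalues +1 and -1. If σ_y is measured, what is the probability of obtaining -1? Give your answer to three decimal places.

|-y⟩ = (|0⟩ - i|1⟩)/√2, so ⟨-y|ψ⟩ = (2 + 2i) / (√2·√14).
P = |2 + 2i|² / 28 = 8/28.

0.286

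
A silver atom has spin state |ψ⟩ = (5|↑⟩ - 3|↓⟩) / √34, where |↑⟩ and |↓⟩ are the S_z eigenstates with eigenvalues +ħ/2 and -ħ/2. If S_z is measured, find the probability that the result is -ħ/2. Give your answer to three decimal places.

0.265

The -ħ/2 outcome corresponds to |↓⟩. Its amplitude in |ψ⟩ is -3/√34.
P = |-3|² / 34 = 9/34.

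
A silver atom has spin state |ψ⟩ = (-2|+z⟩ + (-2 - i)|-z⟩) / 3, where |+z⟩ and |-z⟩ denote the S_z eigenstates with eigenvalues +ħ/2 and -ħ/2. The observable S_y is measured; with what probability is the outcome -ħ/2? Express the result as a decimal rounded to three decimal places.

0.278

|-y⟩ = (|+z⟩ - i|-z⟩)/√2, so ⟨-y|ψ⟩ = (-1 - 2i) / (√2·3).
P = |-1 - 2i|² / 18 = 5/18.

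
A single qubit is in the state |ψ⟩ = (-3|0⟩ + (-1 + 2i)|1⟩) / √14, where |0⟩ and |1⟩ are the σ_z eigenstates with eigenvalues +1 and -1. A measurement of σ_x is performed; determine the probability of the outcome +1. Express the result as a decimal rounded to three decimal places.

0.714

|+x⟩ = (|0⟩ + |1⟩)/√2, so ⟨+x|ψ⟩ = (-4 + 2i) / (√2·√14).
P = |-4 + 2i|² / 28 = 20/28.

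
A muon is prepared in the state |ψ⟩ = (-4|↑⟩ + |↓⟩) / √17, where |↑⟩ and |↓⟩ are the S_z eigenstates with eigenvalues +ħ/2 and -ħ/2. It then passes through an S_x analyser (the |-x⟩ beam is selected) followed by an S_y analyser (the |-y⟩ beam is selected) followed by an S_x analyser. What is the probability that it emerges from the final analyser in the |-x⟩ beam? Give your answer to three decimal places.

First analyser (S_x): P(|-x⟩) = |⟨-x|ψ⟩|² = 25/34.
After stage 1 the state is |-x⟩; P(|-y⟩) = |⟨-y|-x⟩|² = 1/2.
After stage 2 the state is |-y⟩; P(|-x⟩) = |⟨-x|-y⟩|² = 1/2.
Joint probability = 25/34 × 1/2 × 1/2 = 0.184.

0.184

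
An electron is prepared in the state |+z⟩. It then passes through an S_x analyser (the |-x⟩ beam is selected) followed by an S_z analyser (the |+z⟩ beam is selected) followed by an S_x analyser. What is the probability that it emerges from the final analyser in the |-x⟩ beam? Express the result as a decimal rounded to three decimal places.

First analyser (S_x): from |+z⟩, P(|-x⟩) = 1/2.
After stage 1 the state is |-x⟩; P(|+z⟩) = |⟨+z|-x⟩|² = 1/2.
After stage 2 the state is |+z⟩; P(|-x⟩) = |⟨-x|+z⟩|² = 1/2.
Joint probability = 1/2 × 1/2 × 1/2 = 0.125.

0.125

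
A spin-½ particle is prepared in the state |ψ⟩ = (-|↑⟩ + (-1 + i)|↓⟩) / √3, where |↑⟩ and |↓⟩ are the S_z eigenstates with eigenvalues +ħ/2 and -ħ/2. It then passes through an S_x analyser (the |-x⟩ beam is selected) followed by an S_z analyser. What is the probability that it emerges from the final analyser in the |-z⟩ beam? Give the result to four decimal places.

0.0833

First analyser (S_x): P(|-x⟩) = |⟨-x|ψ⟩|² = 1/6.
After stage 1 the state is |-x⟩; P(|-z⟩) = |⟨-z|-x⟩|² = 1/2.
Joint probability = 1/6 × 1/2 = 0.0833.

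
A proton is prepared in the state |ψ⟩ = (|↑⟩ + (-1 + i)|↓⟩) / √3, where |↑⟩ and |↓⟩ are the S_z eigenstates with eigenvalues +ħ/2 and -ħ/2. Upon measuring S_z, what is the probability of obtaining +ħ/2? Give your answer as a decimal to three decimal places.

The +ħ/2 outcome corresponds to |↑⟩. Its amplitude in |ψ⟩ is 1/√3.
P = |1|² / 3 = 1/3.

0.333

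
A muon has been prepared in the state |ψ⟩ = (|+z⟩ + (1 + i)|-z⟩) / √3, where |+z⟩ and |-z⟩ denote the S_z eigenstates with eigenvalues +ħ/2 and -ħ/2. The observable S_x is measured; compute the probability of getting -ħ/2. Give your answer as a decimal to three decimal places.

0.167

|-x⟩ = (|+z⟩ - |-z⟩)/√2, so ⟨-x|ψ⟩ = (-i) / (√2·√3).
P = |-i|² / 6 = 1/6.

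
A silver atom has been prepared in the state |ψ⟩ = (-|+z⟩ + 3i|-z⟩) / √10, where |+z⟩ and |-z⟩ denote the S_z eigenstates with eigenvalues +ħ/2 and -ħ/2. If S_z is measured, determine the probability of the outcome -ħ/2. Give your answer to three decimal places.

0.900

The -ħ/2 outcome corresponds to |-z⟩. Its amplitude in |ψ⟩ is 3i/√10.
P = |3i|² / 10 = 9/10.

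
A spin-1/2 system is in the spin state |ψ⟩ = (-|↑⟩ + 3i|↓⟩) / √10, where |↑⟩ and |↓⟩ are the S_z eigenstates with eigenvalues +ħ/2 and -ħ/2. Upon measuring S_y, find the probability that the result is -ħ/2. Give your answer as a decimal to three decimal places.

0.800

|-y⟩ = (|↑⟩ - i|↓⟩)/√2, so ⟨-y|ψ⟩ = (-4) / (√2·√10).
P = |-4|² / 20 = 16/20.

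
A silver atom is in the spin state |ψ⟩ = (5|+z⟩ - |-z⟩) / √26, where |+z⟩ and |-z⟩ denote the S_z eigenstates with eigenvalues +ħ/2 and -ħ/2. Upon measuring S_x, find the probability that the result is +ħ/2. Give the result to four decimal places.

0.3077

|+x⟩ = (|+z⟩ + |-z⟩)/√2, so ⟨+x|ψ⟩ = (4) / (√2·√26).
P = |4|² / 52 = 16/52.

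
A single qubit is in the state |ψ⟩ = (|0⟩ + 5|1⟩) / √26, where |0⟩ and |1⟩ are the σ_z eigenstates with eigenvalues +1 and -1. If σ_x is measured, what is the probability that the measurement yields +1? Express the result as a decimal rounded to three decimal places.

0.692

|+x⟩ = (|0⟩ + |1⟩)/√2, so ⟨+x|ψ⟩ = (6) / (√2·√26).
P = |6|² / 52 = 36/52.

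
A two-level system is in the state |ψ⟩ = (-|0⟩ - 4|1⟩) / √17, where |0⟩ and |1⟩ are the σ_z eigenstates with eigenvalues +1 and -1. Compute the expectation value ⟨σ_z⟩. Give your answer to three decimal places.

⟨σ_z⟩ = |a|² - |b|² divided by |a|²+|b|², with a, b the |0⟩, |1⟩ amplitudes.
= (1 - 16)/17 = -15/17.

-0.882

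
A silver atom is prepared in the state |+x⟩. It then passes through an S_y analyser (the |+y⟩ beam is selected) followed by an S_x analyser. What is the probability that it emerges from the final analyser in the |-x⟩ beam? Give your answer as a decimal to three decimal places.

First analyser (S_y): from |+x⟩, P(|+y⟩) = 1/2.
After stage 1 the state is |+y⟩; P(|-x⟩) = |⟨-x|+y⟩|² = 1/2.
Joint probability = 1/2 × 1/2 = 0.250.

0.250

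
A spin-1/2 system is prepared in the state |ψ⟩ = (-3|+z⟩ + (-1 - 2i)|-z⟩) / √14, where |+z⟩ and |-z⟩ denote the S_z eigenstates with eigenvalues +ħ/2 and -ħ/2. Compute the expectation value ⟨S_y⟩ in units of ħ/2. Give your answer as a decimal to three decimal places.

⟨σ_y⟩ = 2 Im(a* b)/(|a|²+|b|²) with a = -3, b = (-1 - 2i).
a* b = (3 + 6i), so ⟨σ_y⟩ = 12/14.
⟨S_y⟩ = (ħ/2)·⟨σ_y⟩.

0.857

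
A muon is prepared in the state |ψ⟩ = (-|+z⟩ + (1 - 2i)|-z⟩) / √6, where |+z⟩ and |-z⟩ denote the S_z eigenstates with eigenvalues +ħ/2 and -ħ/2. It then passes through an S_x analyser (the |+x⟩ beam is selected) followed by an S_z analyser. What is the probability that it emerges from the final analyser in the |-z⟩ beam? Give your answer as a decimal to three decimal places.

0.167

First analyser (S_x): P(|+x⟩) = |⟨+x|ψ⟩|² = 4/12.
After stage 1 the state is |+x⟩; P(|-z⟩) = |⟨-z|+x⟩|² = 1/2.
Joint probability = 4/12 × 1/2 = 0.167.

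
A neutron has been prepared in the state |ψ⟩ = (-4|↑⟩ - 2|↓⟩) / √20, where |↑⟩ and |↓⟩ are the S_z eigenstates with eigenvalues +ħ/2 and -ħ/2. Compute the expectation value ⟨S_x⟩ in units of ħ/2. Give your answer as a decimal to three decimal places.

0.800

⟨σ_x⟩ = 2 Re(a* b)/(|a|²+|b|²) with a = -4, b = -2.
a* b = 8, so ⟨σ_x⟩ = 16/20.
⟨S_x⟩ = (ħ/2)·⟨σ_x⟩.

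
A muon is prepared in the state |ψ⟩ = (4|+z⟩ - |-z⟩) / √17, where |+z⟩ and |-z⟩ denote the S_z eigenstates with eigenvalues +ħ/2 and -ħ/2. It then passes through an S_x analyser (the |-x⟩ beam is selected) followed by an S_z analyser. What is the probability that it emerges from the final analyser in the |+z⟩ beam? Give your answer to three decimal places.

0.368

First analyser (S_x): P(|-x⟩) = |⟨-x|ψ⟩|² = 25/34.
After stage 1 the state is |-x⟩; P(|+z⟩) = |⟨+z|-x⟩|² = 1/2.
Joint probability = 25/34 × 1/2 = 0.368.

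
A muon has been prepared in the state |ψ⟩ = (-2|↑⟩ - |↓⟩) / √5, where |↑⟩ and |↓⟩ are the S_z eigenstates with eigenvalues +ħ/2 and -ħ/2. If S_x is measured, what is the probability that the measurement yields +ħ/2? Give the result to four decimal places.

0.9000

|+x⟩ = (|↑⟩ + |↓⟩)/√2, so ⟨+x|ψ⟩ = (-3) / (√2·√5).
P = |-3|² / 10 = 9/10.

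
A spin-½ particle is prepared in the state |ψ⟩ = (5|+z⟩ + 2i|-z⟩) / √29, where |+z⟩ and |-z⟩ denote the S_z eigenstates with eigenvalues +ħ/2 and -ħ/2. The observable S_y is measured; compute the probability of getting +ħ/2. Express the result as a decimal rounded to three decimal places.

0.845

|+y⟩ = (|+z⟩ + i|-z⟩)/√2, so ⟨+y|ψ⟩ = (7) / (√2·√29).
P = |7|² / 58 = 49/58.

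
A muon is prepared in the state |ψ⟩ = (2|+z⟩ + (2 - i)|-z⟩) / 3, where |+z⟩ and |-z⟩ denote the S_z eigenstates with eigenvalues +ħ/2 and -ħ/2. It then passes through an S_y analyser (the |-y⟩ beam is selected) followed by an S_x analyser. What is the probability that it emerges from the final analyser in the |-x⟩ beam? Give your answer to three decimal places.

First analyser (S_y): P(|-y⟩) = |⟨-y|ψ⟩|² = 13/18.
After stage 1 the state is |-y⟩; P(|-x⟩) = |⟨-x|-y⟩|² = 1/2.
Joint probability = 13/18 × 1/2 = 0.361.

0.361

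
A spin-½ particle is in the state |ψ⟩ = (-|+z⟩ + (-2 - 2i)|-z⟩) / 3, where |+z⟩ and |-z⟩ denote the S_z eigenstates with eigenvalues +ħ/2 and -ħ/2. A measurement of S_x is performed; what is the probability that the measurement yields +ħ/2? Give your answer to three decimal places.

0.722

|+x⟩ = (|+z⟩ + |-z⟩)/√2, so ⟨+x|ψ⟩ = (-3 - 2i) / (√2·3).
P = |-3 - 2i|² / 18 = 13/18.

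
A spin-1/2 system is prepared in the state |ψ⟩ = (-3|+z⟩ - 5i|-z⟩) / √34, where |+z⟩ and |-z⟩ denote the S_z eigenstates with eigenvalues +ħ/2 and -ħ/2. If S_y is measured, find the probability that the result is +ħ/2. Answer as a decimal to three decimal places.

0.941

|+y⟩ = (|+z⟩ + i|-z⟩)/√2, so ⟨+y|ψ⟩ = (-8) / (√2·√34).
P = |-8|² / 68 = 64/68.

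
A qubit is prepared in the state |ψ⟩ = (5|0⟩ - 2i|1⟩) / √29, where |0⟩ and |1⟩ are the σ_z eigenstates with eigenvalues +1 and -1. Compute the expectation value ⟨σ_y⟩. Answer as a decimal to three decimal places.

-0.690

⟨σ_y⟩ = 2 Im(a* b)/(|a|²+|b|²) with a = 5, b = -2i.
a* b = -10i, so ⟨σ_y⟩ = -20/29.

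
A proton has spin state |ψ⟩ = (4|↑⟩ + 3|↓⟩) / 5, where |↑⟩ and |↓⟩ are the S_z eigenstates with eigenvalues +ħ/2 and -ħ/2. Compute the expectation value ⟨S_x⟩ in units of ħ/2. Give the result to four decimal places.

⟨σ_x⟩ = 2 Re(a* b)/(|a|²+|b|²) with a = 4, b = 3.
a* b = 12, so ⟨σ_x⟩ = 24/25.
⟨S_x⟩ = (ħ/2)·⟨σ_x⟩.

0.9600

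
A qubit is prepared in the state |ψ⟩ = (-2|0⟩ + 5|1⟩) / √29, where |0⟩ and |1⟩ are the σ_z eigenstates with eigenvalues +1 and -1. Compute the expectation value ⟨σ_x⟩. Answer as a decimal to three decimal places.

-0.690

⟨σ_x⟩ = 2 Re(a* b)/(|a|²+|b|²) with a = -2, b = 5.
a* b = -10, so ⟨σ_x⟩ = -20/29.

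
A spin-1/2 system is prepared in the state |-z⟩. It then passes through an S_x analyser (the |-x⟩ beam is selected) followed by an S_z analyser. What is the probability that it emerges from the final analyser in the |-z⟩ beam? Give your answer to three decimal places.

0.250

First analyser (S_x): from |-z⟩, P(|-x⟩) = 1/2.
After stage 1 the state is |-x⟩; P(|-z⟩) = |⟨-z|-x⟩|² = 1/2.
Joint probability = 1/2 × 1/2 = 0.250.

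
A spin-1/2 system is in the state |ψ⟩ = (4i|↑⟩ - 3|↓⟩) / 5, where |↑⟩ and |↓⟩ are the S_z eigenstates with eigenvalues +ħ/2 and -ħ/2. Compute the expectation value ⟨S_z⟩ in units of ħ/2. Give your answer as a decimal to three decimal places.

⟨σ_z⟩ = |a|² - |b|² divided by |a|²+|b|², with a, b the |↑⟩, |↓⟩ amplitudes.
= (16 - 9)/25 = 7/25.
⟨S_z⟩ = (ħ/2)·⟨σ_z⟩.

0.280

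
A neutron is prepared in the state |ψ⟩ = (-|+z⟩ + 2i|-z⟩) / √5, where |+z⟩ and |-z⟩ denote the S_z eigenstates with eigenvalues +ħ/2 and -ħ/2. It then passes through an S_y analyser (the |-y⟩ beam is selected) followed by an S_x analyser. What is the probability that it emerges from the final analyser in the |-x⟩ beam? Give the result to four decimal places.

First analyser (S_y): P(|-y⟩) = |⟨-y|ψ⟩|² = 9/10.
After stage 1 the state is |-y⟩; P(|-x⟩) = |⟨-x|-y⟩|² = 1/2.
Joint probability = 9/10 × 1/2 = 0.4500.

0.4500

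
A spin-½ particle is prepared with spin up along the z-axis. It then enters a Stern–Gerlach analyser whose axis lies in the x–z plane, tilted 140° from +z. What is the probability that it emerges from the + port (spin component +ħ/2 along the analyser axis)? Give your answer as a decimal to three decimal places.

For spin-½, the probability of finding spin-up along an axis at angle θ to the initial spin direction is cos²(θ/2); spin-down is sin²(θ/2).
θ = 140°, so P = cos²(70°) ≈ 0.117.

0.117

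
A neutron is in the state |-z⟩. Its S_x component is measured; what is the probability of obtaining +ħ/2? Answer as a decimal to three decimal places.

In the S_z basis, |-z⟩ = |↓⟩ and |+x⟩ = (|↑⟩ + |↓⟩)/√2.
|⟨+x|-z⟩|² = 1/2.

0.500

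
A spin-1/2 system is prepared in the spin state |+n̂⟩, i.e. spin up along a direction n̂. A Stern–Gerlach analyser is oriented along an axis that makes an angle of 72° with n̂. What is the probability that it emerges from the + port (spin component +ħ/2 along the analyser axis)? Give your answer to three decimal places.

For spin-½, the probability of finding spin-up along an axis at angle θ to the initial spin direction is cos²(θ/2); spin-down is sin²(θ/2).
θ = 72°, so P = cos²(36°) ≈ 0.655.

0.655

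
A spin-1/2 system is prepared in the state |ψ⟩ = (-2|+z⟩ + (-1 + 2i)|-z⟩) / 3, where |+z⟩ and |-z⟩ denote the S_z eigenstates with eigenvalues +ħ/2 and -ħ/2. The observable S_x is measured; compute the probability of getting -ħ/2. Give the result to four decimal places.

0.2778

|-x⟩ = (|+z⟩ - |-z⟩)/√2, so ⟨-x|ψ⟩ = (-1 - 2i) / (√2·3).
P = |-1 - 2i|² / 18 = 5/18.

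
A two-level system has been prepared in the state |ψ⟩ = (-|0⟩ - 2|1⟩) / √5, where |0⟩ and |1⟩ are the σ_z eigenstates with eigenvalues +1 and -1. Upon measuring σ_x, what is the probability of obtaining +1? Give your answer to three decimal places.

|+x⟩ = (|0⟩ + |1⟩)/√2, so ⟨+x|ψ⟩ = (-3) / (√2·√5).
P = |-3|² / 10 = 9/10.

0.900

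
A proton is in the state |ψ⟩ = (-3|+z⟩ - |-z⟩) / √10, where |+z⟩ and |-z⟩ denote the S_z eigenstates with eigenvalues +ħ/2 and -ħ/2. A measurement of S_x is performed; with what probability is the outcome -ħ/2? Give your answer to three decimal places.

0.200

|-x⟩ = (|+z⟩ - |-z⟩)/√2, so ⟨-x|ψ⟩ = (-2) / (√2·√10).
P = |-2|² / 20 = 4/20.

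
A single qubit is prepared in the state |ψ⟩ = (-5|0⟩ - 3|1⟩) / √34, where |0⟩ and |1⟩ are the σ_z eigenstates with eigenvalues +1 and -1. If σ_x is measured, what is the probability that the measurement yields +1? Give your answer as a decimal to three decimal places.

0.941

|+x⟩ = (|0⟩ + |1⟩)/√2, so ⟨+x|ψ⟩ = (-8) / (√2·√34).
P = |-8|² / 68 = 64/68.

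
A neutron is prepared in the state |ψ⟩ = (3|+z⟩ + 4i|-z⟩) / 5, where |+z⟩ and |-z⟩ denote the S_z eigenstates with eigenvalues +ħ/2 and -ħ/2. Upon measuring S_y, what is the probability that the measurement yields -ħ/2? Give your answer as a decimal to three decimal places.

|-y⟩ = (|+z⟩ - i|-z⟩)/√2, so ⟨-y|ψ⟩ = (-1) / (√2·5).
P = |-1|² / 50 = 1/50.

0.020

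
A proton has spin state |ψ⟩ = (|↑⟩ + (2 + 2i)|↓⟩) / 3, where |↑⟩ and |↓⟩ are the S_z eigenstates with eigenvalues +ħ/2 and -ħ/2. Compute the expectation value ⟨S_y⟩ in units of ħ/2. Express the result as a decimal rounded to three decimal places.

⟨σ_y⟩ = 2 Im(a* b)/(|a|²+|b|²) with a = 1, b = (2 + 2i).
a* b = (2 + 2i), so ⟨σ_y⟩ = 4/9.
⟨S_y⟩ = (ħ/2)·⟨σ_y⟩.

0.444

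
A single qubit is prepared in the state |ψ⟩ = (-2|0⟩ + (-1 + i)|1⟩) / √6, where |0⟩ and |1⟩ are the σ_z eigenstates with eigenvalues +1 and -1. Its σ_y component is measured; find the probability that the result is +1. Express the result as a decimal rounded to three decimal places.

|+y⟩ = (|0⟩ + i|1⟩)/√2, so ⟨+y|ψ⟩ = (-1 + i) / (√2·√6).
P = |-1 + i|² / 12 = 2/12.

0.167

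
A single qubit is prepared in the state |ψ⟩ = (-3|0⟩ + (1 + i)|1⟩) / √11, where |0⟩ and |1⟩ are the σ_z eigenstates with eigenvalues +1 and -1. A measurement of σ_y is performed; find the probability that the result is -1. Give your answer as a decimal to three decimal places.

0.773

|-y⟩ = (|0⟩ - i|1⟩)/√2, so ⟨-y|ψ⟩ = (-4 + i) / (√2·√11).
P = |-4 + i|² / 22 = 17/22.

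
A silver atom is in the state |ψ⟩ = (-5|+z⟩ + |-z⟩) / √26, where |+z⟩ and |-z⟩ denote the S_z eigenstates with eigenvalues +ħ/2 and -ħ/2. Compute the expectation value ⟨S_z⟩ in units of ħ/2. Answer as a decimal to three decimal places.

0.923

⟨σ_z⟩ = |a|² - |b|² divided by |a|²+|b|², with a, b the |+z⟩, |-z⟩ amplitudes.
= (25 - 1)/26 = 24/26.
⟨S_z⟩ = (ħ/2)·⟨σ_z⟩.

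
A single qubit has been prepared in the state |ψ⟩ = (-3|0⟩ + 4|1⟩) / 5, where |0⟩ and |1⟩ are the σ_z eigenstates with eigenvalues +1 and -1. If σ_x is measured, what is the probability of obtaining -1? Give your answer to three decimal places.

0.980

|-x⟩ = (|0⟩ - |1⟩)/√2, so ⟨-x|ψ⟩ = (-7) / (√2·5).
P = |-7|² / 50 = 49/50.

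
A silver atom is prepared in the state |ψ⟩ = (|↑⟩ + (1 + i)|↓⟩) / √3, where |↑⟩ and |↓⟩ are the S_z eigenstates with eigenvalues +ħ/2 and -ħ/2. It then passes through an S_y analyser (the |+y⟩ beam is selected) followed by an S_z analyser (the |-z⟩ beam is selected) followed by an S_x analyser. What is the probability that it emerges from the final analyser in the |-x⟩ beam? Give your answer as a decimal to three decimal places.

First analyser (S_y): P(|+y⟩) = |⟨+y|ψ⟩|² = 5/6.
After stage 1 the state is |+y⟩; P(|-z⟩) = |⟨-z|+y⟩|² = 1/2.
After stage 2 the state is |-z⟩; P(|-x⟩) = |⟨-x|-z⟩|² = 1/2.
Joint probability = 5/6 × 1/2 × 1/2 = 0.208.

0.208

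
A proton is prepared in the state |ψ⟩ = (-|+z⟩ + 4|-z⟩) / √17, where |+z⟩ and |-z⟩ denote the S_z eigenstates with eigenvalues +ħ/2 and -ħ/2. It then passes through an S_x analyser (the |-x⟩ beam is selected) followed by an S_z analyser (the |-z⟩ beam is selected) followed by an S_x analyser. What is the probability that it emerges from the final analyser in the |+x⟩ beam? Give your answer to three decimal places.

0.184

First analyser (S_x): P(|-x⟩) = |⟨-x|ψ⟩|² = 25/34.
After stage 1 the state is |-x⟩; P(|-z⟩) = |⟨-z|-x⟩|² = 1/2.
After stage 2 the state is |-z⟩; P(|+x⟩) = |⟨+x|-z⟩|² = 1/2.
Joint probability = 25/34 × 1/2 × 1/2 = 0.184.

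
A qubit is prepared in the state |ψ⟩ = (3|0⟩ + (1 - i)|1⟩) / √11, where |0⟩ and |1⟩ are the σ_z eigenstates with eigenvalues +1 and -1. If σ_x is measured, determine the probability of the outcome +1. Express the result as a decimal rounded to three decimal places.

0.773

|+x⟩ = (|0⟩ + |1⟩)/√2, so ⟨+x|ψ⟩ = (4 - i) / (√2·√11).
P = |4 - i|² / 22 = 17/22.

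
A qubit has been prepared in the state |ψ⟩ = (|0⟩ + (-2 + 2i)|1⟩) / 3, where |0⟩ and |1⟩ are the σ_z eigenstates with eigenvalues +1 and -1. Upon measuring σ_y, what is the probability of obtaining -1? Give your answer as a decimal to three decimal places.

0.278

|-y⟩ = (|0⟩ - i|1⟩)/√2, so ⟨-y|ψ⟩ = (-1 - 2i) / (√2·3).
P = |-1 - 2i|² / 18 = 5/18.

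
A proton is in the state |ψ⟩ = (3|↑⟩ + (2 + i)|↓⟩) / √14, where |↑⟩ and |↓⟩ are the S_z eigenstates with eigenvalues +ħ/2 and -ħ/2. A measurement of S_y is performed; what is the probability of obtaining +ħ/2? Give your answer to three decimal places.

|+y⟩ = (|↑⟩ + i|↓⟩)/√2, so ⟨+y|ψ⟩ = (4 - 2i) / (√2·√14).
P = |4 - 2i|² / 28 = 20/28.

0.714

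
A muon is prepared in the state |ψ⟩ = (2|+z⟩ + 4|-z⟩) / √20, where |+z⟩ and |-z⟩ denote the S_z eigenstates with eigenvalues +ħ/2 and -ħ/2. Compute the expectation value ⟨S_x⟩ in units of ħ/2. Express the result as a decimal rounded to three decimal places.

⟨σ_x⟩ = 2 Re(a* b)/(|a|²+|b|²) with a = 2, b = 4.
a* b = 8, so ⟨σ_x⟩ = 16/20.
⟨S_x⟩ = (ħ/2)·⟨σ_x⟩.

0.800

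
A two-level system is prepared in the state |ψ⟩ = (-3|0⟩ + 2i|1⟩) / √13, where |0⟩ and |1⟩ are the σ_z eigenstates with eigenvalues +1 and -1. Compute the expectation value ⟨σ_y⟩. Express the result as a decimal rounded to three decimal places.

⟨σ_y⟩ = 2 Im(a* b)/(|a|²+|b|²) with a = -3, b = 2i.
a* b = -6i, so ⟨σ_y⟩ = -12/13.

-0.923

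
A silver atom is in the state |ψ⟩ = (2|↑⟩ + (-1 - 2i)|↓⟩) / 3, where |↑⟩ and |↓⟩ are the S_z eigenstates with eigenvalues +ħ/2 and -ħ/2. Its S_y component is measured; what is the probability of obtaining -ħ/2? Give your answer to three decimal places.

|-y⟩ = (|↑⟩ - i|↓⟩)/√2, so ⟨-y|ψ⟩ = (4 - i) / (√2·3).
P = |4 - i|² / 18 = 17/18.

0.944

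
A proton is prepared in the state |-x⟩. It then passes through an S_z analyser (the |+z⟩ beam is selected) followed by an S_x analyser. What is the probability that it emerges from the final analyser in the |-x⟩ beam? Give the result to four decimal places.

0.2500

First analyser (S_z): from |-x⟩, P(|+z⟩) = 1/2.
After stage 1 the state is |+z⟩; P(|-x⟩) = |⟨-x|+z⟩|² = 1/2.
Joint probability = 1/2 × 1/2 = 0.2500.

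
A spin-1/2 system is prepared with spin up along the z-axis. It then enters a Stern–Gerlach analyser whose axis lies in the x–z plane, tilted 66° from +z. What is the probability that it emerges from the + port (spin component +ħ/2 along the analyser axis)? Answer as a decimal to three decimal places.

For spin-½, the probability of finding spin-up along an axis at angle θ to the initial spin direction is cos²(θ/2); spin-down is sin²(θ/2).
θ = 66°, so P = cos²(33°) ≈ 0.703.

0.703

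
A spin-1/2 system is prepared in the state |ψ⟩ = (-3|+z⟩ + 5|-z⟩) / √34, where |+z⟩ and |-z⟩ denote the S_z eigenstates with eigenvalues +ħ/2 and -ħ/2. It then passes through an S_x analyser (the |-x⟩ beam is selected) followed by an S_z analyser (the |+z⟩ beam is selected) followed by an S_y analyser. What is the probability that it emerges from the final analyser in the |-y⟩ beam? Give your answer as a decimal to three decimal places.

First analyser (S_x): P(|-x⟩) = |⟨-x|ψ⟩|² = 64/68.
After stage 1 the state is |-x⟩; P(|+z⟩) = |⟨+z|-x⟩|² = 1/2.
After stage 2 the state is |+z⟩; P(|-y⟩) = |⟨-y|+z⟩|² = 1/2.
Joint probability = 64/68 × 1/2 × 1/2 = 0.235.

0.235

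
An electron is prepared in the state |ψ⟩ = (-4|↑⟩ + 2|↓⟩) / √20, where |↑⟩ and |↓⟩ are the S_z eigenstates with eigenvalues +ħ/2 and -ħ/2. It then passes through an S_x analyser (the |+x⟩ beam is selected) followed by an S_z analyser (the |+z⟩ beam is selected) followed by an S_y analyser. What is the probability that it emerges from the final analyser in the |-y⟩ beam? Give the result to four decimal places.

First analyser (S_x): P(|+x⟩) = |⟨+x|ψ⟩|² = 4/40.
After stage 1 the state is |+x⟩; P(|+z⟩) = |⟨+z|+x⟩|² = 1/2.
After stage 2 the state is |+z⟩; P(|-y⟩) = |⟨-y|+z⟩|² = 1/2.
Joint probability = 4/40 × 1/2 × 1/2 = 0.0250.

0.0250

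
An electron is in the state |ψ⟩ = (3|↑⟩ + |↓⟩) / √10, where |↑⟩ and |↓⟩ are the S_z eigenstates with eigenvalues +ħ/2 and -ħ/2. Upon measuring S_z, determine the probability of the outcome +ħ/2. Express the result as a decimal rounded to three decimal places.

The +ħ/2 outcome corresponds to |↑⟩. Its amplitude in |ψ⟩ is 3/√10.
P = |3|² / 10 = 9/10.

0.900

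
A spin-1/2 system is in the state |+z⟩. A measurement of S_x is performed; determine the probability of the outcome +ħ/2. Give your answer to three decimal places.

In the S_z basis, |+z⟩ = |↑⟩ and |+x⟩ = (|↑⟩ + |↓⟩)/√2.
|⟨+x|+z⟩|² = 1/2.

0.500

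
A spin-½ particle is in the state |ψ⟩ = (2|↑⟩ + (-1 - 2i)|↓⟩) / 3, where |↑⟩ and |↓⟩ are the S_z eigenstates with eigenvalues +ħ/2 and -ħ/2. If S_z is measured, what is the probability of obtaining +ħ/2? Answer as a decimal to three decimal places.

0.444

The +ħ/2 outcome corresponds to |↑⟩. Its amplitude in |ψ⟩ is 2/3.
P = |2|² / 9 = 4/9.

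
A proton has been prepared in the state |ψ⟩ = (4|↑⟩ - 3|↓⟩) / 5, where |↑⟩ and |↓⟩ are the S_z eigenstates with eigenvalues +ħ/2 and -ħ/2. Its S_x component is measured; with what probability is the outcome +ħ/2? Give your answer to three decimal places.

|+x⟩ = (|↑⟩ + |↓⟩)/√2, so ⟨+x|ψ⟩ = (1) / (√2·5).
P = |1|² / 50 = 1/50.

0.020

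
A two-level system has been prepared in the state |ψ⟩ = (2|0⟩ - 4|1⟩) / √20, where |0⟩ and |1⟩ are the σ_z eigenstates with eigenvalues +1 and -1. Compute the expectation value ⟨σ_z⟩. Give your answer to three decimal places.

-0.600

⟨σ_z⟩ = |a|² - |b|² divided by |a|²+|b|², with a, b the |0⟩, |1⟩ amplitudes.
= (4 - 16)/20 = -12/20.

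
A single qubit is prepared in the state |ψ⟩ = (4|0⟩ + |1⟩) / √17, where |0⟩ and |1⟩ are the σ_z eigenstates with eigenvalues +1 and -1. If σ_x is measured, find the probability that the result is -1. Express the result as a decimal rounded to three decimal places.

|-x⟩ = (|0⟩ - |1⟩)/√2, so ⟨-x|ψ⟩ = (3) / (√2·√17).
P = |3|² / 34 = 9/34.

0.265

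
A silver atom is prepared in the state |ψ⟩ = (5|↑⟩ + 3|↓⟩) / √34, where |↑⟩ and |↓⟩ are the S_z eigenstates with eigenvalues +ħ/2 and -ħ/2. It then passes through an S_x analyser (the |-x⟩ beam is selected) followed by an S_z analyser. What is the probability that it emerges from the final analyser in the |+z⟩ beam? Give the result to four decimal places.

0.0294

First analyser (S_x): P(|-x⟩) = |⟨-x|ψ⟩|² = 4/68.
After stage 1 the state is |-x⟩; P(|+z⟩) = |⟨+z|-x⟩|² = 1/2.
Joint probability = 4/68 × 1/2 = 0.0294.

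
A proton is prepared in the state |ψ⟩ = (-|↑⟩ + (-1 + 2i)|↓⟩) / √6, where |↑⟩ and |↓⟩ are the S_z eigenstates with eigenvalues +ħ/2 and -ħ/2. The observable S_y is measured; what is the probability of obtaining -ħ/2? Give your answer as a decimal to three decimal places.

|-y⟩ = (|↑⟩ - i|↓⟩)/√2, so ⟨-y|ψ⟩ = (-3 - i) / (√2·√6).
P = |-3 - i|² / 12 = 10/12.

0.833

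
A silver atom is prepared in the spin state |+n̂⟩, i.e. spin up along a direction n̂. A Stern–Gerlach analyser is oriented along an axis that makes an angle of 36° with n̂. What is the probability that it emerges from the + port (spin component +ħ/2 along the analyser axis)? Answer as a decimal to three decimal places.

For spin-½, the probability of finding spin-up along an axis at angle θ to the initial spin direction is cos²(θ/2); spin-down is sin²(θ/2).
θ = 36°, so P = cos²(18°) ≈ 0.905.

0.905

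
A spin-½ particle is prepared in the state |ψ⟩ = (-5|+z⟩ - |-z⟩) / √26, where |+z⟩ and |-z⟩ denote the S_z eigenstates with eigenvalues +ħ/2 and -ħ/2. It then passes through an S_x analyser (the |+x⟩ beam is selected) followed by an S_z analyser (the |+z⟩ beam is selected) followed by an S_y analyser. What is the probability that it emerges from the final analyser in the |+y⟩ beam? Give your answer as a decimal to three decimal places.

First analyser (S_x): P(|+x⟩) = |⟨+x|ψ⟩|² = 36/52.
After stage 1 the state is |+x⟩; P(|+z⟩) = |⟨+z|+x⟩|² = 1/2.
After stage 2 the state is |+z⟩; P(|+y⟩) = |⟨+y|+z⟩|² = 1/2.
Joint probability = 36/52 × 1/2 × 1/2 = 0.173.

0.173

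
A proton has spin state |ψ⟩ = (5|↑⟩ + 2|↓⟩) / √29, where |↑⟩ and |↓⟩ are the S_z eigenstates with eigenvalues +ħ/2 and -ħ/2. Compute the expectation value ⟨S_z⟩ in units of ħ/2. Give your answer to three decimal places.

0.724

⟨σ_z⟩ = |a|² - |b|² divided by |a|²+|b|², with a, b the |↑⟩, |↓⟩ amplitudes.
= (25 - 4)/29 = 21/29.
⟨S_z⟩ = (ħ/2)·⟨σ_z⟩.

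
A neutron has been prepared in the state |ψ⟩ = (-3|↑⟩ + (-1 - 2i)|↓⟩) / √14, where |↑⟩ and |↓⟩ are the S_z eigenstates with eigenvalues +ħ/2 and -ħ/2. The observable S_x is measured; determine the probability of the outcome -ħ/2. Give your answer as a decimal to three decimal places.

0.286

|-x⟩ = (|↑⟩ - |↓⟩)/√2, so ⟨-x|ψ⟩ = (-2 + 2i) / (√2·√14).
P = |-2 + 2i|² / 28 = 8/28.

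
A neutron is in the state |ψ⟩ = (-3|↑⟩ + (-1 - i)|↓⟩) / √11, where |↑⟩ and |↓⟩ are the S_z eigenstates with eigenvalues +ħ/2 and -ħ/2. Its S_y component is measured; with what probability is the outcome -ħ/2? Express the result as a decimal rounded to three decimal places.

0.227

|-y⟩ = (|↑⟩ - i|↓⟩)/√2, so ⟨-y|ψ⟩ = (-2 - i) / (√2·√11).
P = |-2 - i|² / 22 = 5/22.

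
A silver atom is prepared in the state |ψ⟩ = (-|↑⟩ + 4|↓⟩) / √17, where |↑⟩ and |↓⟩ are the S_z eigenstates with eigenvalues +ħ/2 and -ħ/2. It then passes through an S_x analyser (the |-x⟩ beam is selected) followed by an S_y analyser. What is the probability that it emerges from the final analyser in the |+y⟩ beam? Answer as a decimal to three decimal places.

First analyser (S_x): P(|-x⟩) = |⟨-x|ψ⟩|² = 25/34.
After stage 1 the state is |-x⟩; P(|+y⟩) = |⟨+y|-x⟩|² = 1/2.
Joint probability = 25/34 × 1/2 = 0.368.

0.368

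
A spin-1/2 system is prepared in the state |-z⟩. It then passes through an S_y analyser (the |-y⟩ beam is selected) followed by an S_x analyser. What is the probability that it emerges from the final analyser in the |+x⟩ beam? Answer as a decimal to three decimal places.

First analyser (S_y): from |-z⟩, P(|-y⟩) = 1/2.
After stage 1 the state is |-y⟩; P(|+x⟩) = |⟨+x|-y⟩|² = 1/2.
Joint probability = 1/2 × 1/2 = 0.250.

0.250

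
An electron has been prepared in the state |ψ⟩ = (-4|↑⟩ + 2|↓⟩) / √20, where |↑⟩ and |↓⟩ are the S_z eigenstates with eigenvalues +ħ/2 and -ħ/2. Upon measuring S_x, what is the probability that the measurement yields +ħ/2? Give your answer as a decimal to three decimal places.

|+x⟩ = (|↑⟩ + |↓⟩)/√2, so ⟨+x|ψ⟩ = (-2) / (√2·√20).
P = |-2|² / 40 = 4/40.

0.100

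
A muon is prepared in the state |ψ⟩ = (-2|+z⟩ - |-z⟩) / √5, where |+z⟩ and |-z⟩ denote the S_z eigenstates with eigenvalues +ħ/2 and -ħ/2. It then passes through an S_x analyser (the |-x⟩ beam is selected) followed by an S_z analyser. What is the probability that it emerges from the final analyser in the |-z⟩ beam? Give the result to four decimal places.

First analyser (S_x): P(|-x⟩) = |⟨-x|ψ⟩|² = 1/10.
After stage 1 the state is |-x⟩; P(|-z⟩) = |⟨-z|-x⟩|² = 1/2.
Joint probability = 1/10 × 1/2 = 0.0500.

0.0500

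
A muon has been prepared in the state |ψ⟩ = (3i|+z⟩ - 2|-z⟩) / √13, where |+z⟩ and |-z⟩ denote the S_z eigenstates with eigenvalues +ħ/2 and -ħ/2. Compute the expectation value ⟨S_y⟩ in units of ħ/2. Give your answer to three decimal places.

⟨σ_y⟩ = 2 Im(a* b)/(|a|²+|b|²) with a = 3i, b = -2.
a* b = 6i, so ⟨σ_y⟩ = 12/13.
⟨S_y⟩ = (ħ/2)·⟨σ_y⟩.

0.923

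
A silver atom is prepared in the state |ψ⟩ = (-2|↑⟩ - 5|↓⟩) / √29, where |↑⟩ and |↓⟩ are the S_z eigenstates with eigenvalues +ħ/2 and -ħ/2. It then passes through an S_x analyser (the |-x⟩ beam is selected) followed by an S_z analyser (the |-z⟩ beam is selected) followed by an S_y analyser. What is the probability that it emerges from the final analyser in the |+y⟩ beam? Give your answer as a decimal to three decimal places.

0.039

First analyser (S_x): P(|-x⟩) = |⟨-x|ψ⟩|² = 9/58.
After stage 1 the state is |-x⟩; P(|-z⟩) = |⟨-z|-x⟩|² = 1/2.
After stage 2 the state is |-z⟩; P(|+y⟩) = |⟨+y|-z⟩|² = 1/2.
Joint probability = 9/58 × 1/2 × 1/2 = 0.039.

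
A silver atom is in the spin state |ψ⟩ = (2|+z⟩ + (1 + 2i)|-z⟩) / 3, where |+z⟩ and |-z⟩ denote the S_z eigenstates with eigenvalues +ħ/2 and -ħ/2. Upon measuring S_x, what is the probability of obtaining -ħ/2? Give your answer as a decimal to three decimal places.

|-x⟩ = (|+z⟩ - |-z⟩)/√2, so ⟨-x|ψ⟩ = (1 - 2i) / (√2·3).
P = |1 - 2i|² / 18 = 5/18.

0.278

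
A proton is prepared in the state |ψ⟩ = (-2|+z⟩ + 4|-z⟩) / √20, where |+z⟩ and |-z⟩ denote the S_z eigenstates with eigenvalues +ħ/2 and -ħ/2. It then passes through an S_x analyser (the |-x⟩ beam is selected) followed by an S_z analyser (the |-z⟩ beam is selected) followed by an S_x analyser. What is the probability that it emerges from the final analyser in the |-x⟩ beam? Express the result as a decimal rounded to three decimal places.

0.225

First analyser (S_x): P(|-x⟩) = |⟨-x|ψ⟩|² = 36/40.
After stage 1 the state is |-x⟩; P(|-z⟩) = |⟨-z|-x⟩|² = 1/2.
After stage 2 the state is |-z⟩; P(|-x⟩) = |⟨-x|-z⟩|² = 1/2.
Joint probability = 36/40 × 1/2 × 1/2 = 0.225.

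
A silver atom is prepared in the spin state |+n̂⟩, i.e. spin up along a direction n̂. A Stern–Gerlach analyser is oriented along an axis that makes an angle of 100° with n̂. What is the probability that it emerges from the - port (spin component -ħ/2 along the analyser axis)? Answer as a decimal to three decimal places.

0.587

For spin-½, the probability of finding spin-up along an axis at angle θ to the initial spin direction is cos²(θ/2); spin-down is sin²(θ/2).
θ = 100°, so P = sin²(50°) ≈ 0.587.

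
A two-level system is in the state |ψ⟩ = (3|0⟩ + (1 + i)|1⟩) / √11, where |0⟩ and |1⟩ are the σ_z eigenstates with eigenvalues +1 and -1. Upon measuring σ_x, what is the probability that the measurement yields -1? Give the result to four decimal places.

|-x⟩ = (|0⟩ - |1⟩)/√2, so ⟨-x|ψ⟩ = (2 - i) / (√2·√11).
P = |2 - i|² / 22 = 5/22.

0.2273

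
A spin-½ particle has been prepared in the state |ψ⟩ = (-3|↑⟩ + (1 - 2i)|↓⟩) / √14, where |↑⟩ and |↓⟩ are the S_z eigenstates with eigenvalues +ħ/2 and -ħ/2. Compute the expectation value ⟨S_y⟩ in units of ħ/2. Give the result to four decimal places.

⟨σ_y⟩ = 2 Im(a* b)/(|a|²+|b|²) with a = -3, b = (1 - 2i).
a* b = (-3 + 6i), so ⟨σ_y⟩ = 12/14.
⟨S_y⟩ = (ħ/2)·⟨σ_y⟩.

0.8571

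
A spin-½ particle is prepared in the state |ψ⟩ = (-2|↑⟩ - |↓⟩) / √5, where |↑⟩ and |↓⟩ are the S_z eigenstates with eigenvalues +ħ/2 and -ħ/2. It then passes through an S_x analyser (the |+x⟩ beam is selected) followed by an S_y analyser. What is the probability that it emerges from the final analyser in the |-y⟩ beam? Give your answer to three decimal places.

First analyser (S_x): P(|+x⟩) = |⟨+x|ψ⟩|² = 9/10.
After stage 1 the state is |+x⟩; P(|-y⟩) = |⟨-y|+x⟩|² = 1/2.
Joint probability = 9/10 × 1/2 = 0.450.

0.450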